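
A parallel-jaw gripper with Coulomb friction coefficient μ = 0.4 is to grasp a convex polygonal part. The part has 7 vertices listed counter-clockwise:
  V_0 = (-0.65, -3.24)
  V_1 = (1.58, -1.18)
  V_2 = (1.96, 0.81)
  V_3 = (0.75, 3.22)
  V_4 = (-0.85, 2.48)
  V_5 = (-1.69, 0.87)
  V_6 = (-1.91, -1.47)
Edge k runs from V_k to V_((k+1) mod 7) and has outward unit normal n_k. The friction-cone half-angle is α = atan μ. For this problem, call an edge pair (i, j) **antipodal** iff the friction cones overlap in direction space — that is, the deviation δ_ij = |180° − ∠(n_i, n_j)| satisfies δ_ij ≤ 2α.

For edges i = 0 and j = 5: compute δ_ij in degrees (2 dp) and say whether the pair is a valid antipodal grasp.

δ = 41.90°, valid

α = atan 0.4 = 21.80°;  2α = 43.60°
edge 0: e_0 = (+2.23, +2.06);  n_0 = (+0.6786, -0.7346)
edge 5: e_5 = (-0.22, -2.34);  n_5 = (-0.9956, +0.0936)
∠(n_0, n_5) = 138.10°
δ = |180° − 138.10°| = 41.90°
41.90° ≤ 2α = 43.60°  →  valid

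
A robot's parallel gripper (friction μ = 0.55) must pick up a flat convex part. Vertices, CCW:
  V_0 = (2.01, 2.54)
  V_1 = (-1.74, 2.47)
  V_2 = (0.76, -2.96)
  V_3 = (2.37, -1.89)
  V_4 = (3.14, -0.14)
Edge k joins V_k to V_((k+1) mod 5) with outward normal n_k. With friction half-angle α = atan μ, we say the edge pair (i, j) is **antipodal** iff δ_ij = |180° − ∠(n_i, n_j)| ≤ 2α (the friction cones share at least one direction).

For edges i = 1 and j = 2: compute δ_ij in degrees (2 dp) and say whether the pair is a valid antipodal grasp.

α = atan 0.55 = 28.81°;  2α = 57.62°
edge 1: e_1 = (+2.50, -5.43);  n_1 = (-0.9084, -0.4182)
edge 2: e_2 = (+1.61, +1.07);  n_2 = (+0.5535, -0.8328)
∠(n_1, n_2) = 98.89°
δ = |180° − 98.89°| = 81.11°
81.11° > 2α = 57.62°  →  invalid

δ = 81.11°, invalid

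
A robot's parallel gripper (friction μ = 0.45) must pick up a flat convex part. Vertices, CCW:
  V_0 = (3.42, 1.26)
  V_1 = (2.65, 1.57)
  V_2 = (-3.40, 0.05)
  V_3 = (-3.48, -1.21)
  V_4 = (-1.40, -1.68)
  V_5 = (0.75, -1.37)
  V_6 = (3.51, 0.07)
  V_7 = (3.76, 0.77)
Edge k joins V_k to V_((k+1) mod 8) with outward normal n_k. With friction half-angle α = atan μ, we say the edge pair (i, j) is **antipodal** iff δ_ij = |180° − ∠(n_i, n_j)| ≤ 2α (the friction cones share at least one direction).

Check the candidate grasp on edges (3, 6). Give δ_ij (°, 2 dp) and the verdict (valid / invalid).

δ = 96.92°, invalid

α = atan 0.45 = 24.23°;  2α = 48.46°
edge 3: e_3 = (+2.08, -0.47);  n_3 = (-0.2204, -0.9754)
edge 6: e_6 = (+0.25, +0.70);  n_6 = (+0.9417, -0.3363)
∠(n_3, n_6) = 83.08°
δ = |180° − 83.08°| = 96.92°
96.92° > 2α = 48.46°  →  invalid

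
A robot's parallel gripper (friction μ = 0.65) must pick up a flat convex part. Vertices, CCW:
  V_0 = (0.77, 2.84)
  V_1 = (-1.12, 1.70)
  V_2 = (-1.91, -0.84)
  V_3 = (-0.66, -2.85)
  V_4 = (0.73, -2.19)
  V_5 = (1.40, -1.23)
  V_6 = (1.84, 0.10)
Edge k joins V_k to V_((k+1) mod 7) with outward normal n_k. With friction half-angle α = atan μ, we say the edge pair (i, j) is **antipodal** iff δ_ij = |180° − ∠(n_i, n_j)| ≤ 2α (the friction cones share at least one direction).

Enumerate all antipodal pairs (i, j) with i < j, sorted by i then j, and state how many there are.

count = 9; pairs: (0,3), (0,4), (0,5), (1,3), (1,4), (1,5), (1,6), (2,5), (2,6)

α = atan 0.65 = 33.02°;  2α = 66.05°
n_0 = (-0.5165, +0.8563)
n_1 = (-0.9549, +0.2970)
n_2 = (-0.8492, -0.5281)
n_3 = (+0.4289, -0.9033)
n_4 = (+0.8200, -0.5723)
n_5 = (+0.9494, -0.3141)
n_6 = (+0.9315, +0.3638)
  (0,1): δ = 138.37°  ·
  (0,2): δ = 89.22°  ·
  (0,3): δ = 5.70°  ✓
  (0,4): δ = 23.99°  ✓
  (0,5): δ = 40.60°  ✓
  (0,6): δ = 80.23°  ·
  (1,2): δ = 130.85°  ·
  (1,3): δ = 47.32°  ✓
  (1,4): δ = 17.63°  ✓
  (1,5): δ = 1.03°  ✓
  (1,6): δ = 38.61°  ✓
  (2,3): δ = 96.48°  ·
  (2,4): δ = 66.79°  ·
  (2,5): δ = 50.18°  ✓
  (2,6): δ = 10.55°  ✓
  (3,4): δ = 150.31°  ·
  (3,5): δ = 133.70°  ·
  (3,6): δ = 94.07°  ·
  (4,5): δ = 163.39°  ·
  (4,6): δ = 123.76°  ·
  (5,6): δ = 140.36°  ·
antipodal pairs: 9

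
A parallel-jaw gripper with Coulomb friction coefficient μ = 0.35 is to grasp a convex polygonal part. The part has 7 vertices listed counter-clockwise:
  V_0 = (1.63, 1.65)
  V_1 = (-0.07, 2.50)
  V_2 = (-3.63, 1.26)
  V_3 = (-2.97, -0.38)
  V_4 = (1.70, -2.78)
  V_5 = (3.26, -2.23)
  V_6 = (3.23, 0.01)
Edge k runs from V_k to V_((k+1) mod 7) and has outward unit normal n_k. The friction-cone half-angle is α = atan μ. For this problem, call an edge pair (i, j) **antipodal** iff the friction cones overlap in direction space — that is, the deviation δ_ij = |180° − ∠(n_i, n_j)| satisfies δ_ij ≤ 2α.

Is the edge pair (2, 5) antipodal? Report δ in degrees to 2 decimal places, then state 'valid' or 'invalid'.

δ = 21.15°, valid

α = atan 0.35 = 19.29°;  2α = 38.58°
edge 2: e_2 = (+0.66, -1.64);  n_2 = (-0.9277, -0.3733)
edge 5: e_5 = (-0.03, +2.24);  n_5 = (+0.9999, +0.0134)
∠(n_2, n_5) = 158.85°
δ = |180° − 158.85°| = 21.15°
21.15° ≤ 2α = 38.58°  →  valid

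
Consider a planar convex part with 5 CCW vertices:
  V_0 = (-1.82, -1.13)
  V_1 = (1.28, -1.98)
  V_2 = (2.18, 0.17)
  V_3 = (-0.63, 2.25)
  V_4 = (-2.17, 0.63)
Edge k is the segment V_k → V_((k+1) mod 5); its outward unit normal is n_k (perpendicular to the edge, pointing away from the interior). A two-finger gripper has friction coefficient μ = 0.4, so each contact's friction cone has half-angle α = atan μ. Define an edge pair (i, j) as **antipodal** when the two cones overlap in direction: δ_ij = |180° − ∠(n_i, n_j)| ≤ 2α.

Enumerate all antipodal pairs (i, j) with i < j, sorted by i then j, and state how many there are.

count = 4; pairs: (0,2), (1,3), (1,4), (2,4)

α = atan 0.4 = 21.80°;  2α = 43.60°
n_0 = (-0.2644, -0.9644)
n_1 = (+0.9224, -0.3861)
n_2 = (+0.5950, +0.8038)
n_3 = (-0.7248, +0.6890)
n_4 = (-0.9808, -0.1950)
  (0,1): δ = 97.38°  ·
  (0,2): δ = 21.18°  ✓
  (0,3): δ = 61.78°  ·
  (0,4): δ = 116.58°  ·
  (1,2): δ = 103.79°  ·
  (1,3): δ = 20.84°  ✓
  (1,4): δ = 33.96°  ✓
  (2,3): δ = 97.04°  ·
  (2,4): δ = 42.24°  ✓
  (3,4): δ = 125.20°  ·
antipodal pairs: 4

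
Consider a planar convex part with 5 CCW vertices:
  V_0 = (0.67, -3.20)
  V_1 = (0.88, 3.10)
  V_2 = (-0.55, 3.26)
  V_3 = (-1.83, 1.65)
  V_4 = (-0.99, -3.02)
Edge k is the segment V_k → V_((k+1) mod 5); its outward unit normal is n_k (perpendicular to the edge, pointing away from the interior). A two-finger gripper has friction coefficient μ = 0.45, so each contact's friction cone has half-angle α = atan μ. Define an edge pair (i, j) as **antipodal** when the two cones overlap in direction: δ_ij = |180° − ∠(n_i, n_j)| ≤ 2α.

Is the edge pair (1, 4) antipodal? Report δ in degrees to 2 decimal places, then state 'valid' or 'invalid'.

δ = 0.20°, valid

α = atan 0.45 = 24.23°;  2α = 48.46°
edge 1: e_1 = (-1.43, +0.16);  n_1 = (+0.1112, +0.9938)
edge 4: e_4 = (+1.66, -0.18);  n_4 = (-0.1078, -0.9942)
∠(n_1, n_4) = 179.80°
δ = |180° − 179.80°| = 0.20°
0.20° ≤ 2α = 48.46°  →  valid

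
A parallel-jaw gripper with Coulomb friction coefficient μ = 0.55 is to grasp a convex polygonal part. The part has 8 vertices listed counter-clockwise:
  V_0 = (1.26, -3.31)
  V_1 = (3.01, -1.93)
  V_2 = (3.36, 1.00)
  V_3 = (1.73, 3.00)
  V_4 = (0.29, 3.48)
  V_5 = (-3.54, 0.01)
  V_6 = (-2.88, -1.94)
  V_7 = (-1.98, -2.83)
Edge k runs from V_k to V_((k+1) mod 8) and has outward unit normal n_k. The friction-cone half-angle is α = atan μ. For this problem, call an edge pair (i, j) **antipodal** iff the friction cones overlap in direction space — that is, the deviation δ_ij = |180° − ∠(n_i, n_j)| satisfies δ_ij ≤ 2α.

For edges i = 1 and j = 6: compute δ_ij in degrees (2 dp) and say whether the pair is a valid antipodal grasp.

α = atan 0.55 = 28.81°;  2α = 57.62°
edge 1: e_1 = (+0.35, +2.93);  n_1 = (+0.9929, -0.1186)
edge 6: e_6 = (+0.90, -0.89);  n_6 = (-0.7031, -0.7110)
∠(n_1, n_6) = 127.87°
δ = |180° − 127.87°| = 52.13°
52.13° ≤ 2α = 57.62°  →  valid

δ = 52.13°, valid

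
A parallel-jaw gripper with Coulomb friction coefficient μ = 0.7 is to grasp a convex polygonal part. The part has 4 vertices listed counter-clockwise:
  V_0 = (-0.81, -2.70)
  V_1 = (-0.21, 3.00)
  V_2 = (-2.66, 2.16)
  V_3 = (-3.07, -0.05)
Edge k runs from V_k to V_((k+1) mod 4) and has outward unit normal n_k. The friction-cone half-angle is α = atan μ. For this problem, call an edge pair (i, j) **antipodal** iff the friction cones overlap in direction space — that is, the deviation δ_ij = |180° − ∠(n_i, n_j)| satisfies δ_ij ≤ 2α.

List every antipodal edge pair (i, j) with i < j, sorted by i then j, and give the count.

count = 4; pairs: (0,1), (0,2), (0,3), (1,3)

α = atan 0.7 = 34.99°;  2α = 69.98°
n_0 = (+0.9945, -0.1047)
n_1 = (-0.3243, +0.9459)
n_2 = (-0.9832, +0.1824)
n_3 = (-0.7609, -0.6489)
  (0,1): δ = 65.07°  ✓
  (0,2): δ = 4.50°  ✓
  (0,3): δ = 46.47°  ✓
  (1,2): δ = 119.43°  ·
  (1,3): δ = 68.47°  ✓
  (2,3): δ = 129.03°  ·
antipodal pairs: 4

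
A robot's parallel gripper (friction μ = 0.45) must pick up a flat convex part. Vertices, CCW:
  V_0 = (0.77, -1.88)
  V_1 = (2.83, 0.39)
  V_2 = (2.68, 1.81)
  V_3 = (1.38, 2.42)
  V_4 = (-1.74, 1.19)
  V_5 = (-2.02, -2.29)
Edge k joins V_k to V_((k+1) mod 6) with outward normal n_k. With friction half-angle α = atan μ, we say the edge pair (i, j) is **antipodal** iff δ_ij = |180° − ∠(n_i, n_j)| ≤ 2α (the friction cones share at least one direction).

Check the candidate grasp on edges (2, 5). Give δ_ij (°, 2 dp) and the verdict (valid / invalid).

δ = 33.50°, valid

α = atan 0.45 = 24.23°;  2α = 48.46°
edge 2: e_2 = (-1.30, +0.61);  n_2 = (+0.4248, +0.9053)
edge 5: e_5 = (+2.79, +0.41);  n_5 = (+0.1454, -0.9894)
∠(n_2, n_5) = 146.50°
δ = |180° − 146.50°| = 33.50°
33.50° ≤ 2α = 48.46°  →  valid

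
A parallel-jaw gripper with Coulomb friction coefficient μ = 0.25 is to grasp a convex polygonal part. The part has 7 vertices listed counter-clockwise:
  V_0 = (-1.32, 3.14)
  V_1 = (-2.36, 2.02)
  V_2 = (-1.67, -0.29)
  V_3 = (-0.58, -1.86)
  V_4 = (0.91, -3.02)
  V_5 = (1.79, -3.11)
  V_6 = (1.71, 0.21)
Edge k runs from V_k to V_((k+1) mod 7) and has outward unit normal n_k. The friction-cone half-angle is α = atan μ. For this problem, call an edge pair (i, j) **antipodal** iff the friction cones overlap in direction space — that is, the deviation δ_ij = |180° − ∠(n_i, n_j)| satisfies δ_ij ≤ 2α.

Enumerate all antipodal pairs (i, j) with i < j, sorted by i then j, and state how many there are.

α = atan 0.25 = 14.04°;  2α = 28.07°
n_0 = (-0.7328, +0.6805)
n_1 = (-0.9582, -0.2862)
n_2 = (-0.8214, -0.5703)
n_3 = (-0.6143, -0.7891)
n_4 = (-0.1017, -0.9948)
n_5 = (+0.9997, +0.0241)
n_6 = (+0.6951, +0.7189)
  (0,1): δ = 120.49°  ·
  (0,2): δ = 102.35°  ·
  (0,3): δ = 85.02°  ·
  (0,4): δ = 52.96°  ·
  (0,5): δ = 44.26°  ·
  (0,6): δ = 88.84°  ·
  (1,2): δ = 161.86°  ·
  (1,3): δ = 144.53°  ·
  (1,4): δ = 112.47°  ·
  (1,5): δ = 15.25°  ✓
  (1,6): δ = 29.33°  ·
  (2,3): δ = 162.67°  ·
  (2,4): δ = 130.61°  ·
  (2,5): δ = 33.39°  ·
  (2,6): δ = 11.19°  ✓
  (3,4): δ = 147.94°  ·
  (3,5): δ = 50.72°  ·
  (3,6): δ = 6.14°  ✓
  (4,5): δ = 82.78°  ·
  (4,6): δ = 38.20°  ·
  (5,6): δ = 135.42°  ·
antipodal pairs: 3

count = 3; pairs: (1,5), (2,6), (3,6)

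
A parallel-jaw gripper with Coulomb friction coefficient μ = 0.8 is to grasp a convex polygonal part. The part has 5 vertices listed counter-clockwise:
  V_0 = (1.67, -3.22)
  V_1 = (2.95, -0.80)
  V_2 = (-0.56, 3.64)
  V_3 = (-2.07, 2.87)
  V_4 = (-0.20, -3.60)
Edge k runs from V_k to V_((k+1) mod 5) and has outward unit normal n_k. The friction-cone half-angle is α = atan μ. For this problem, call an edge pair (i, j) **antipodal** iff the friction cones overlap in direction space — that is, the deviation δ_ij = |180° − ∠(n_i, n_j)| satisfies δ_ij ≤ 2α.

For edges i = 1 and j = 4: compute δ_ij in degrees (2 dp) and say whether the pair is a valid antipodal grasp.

α = atan 0.8 = 38.66°;  2α = 77.32°
edge 1: e_1 = (-3.51, +4.44);  n_1 = (+0.7845, +0.6202)
edge 4: e_4 = (+1.87, +0.38);  n_4 = (+0.1991, -0.9800)
∠(n_1, n_4) = 116.84°
δ = |180° − 116.84°| = 63.16°
63.16° ≤ 2α = 77.32°  →  valid

δ = 63.16°, valid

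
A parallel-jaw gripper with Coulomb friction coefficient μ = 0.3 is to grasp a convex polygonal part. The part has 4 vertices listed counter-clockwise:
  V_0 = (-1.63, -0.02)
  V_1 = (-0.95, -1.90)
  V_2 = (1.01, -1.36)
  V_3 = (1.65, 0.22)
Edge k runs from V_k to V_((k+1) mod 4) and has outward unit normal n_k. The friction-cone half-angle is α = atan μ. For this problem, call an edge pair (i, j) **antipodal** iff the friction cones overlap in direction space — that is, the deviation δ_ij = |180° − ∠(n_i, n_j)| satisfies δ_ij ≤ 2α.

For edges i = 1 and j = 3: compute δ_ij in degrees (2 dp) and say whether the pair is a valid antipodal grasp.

δ = 11.22°, valid

α = atan 0.3 = 16.70°;  2α = 33.40°
edge 1: e_1 = (+1.96, +0.54);  n_1 = (+0.2656, -0.9641)
edge 3: e_3 = (-3.28, -0.24);  n_3 = (-0.0730, +0.9973)
∠(n_1, n_3) = 168.78°
δ = |180° − 168.78°| = 11.22°
11.22° ≤ 2α = 33.40°  →  valid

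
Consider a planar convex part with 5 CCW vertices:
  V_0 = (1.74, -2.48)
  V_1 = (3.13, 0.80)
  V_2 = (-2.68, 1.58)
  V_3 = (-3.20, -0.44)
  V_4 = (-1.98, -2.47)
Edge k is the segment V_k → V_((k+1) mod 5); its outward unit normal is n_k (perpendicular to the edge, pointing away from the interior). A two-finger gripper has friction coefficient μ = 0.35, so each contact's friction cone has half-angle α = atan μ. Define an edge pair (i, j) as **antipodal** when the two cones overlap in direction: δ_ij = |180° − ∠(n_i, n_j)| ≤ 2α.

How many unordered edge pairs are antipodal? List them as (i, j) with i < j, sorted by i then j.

α = atan 0.35 = 19.29°;  2α = 38.58°
n_0 = (+0.9207, -0.3902)
n_1 = (+0.1331, +0.9911)
n_2 = (-0.9684, +0.2493)
n_3 = (-0.8571, -0.5151)
n_4 = (-0.0027, -1.0000)
  (0,1): δ = 74.68°  ·
  (0,2): δ = 8.53°  ✓
  (0,3): δ = 53.97°  ·
  (0,4): δ = 112.81°  ·
  (1,2): δ = 96.79°  ·
  (1,3): δ = 51.35°  ·
  (1,4): δ = 7.49°  ✓
  (2,3): δ = 134.56°  ·
  (2,4): δ = 75.72°  ·
  (3,4): δ = 121.16°  ·
antipodal pairs: 2

count = 2; pairs: (0,2), (1,4)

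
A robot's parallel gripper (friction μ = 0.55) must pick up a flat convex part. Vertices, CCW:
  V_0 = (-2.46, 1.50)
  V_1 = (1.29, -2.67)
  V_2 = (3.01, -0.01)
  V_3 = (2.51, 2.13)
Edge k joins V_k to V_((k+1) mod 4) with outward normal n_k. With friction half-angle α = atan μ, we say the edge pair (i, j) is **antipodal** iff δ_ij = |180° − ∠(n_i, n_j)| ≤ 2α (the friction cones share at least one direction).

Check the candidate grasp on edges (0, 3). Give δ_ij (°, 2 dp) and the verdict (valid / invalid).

δ = 55.26°, valid

α = atan 0.55 = 28.81°;  2α = 57.62°
edge 0: e_0 = (+3.75, -4.17);  n_0 = (-0.7436, -0.6687)
edge 3: e_3 = (-4.97, -0.63);  n_3 = (-0.1258, +0.9921)
∠(n_0, n_3) = 124.74°
δ = |180° − 124.74°| = 55.26°
55.26° ≤ 2α = 57.62°  →  valid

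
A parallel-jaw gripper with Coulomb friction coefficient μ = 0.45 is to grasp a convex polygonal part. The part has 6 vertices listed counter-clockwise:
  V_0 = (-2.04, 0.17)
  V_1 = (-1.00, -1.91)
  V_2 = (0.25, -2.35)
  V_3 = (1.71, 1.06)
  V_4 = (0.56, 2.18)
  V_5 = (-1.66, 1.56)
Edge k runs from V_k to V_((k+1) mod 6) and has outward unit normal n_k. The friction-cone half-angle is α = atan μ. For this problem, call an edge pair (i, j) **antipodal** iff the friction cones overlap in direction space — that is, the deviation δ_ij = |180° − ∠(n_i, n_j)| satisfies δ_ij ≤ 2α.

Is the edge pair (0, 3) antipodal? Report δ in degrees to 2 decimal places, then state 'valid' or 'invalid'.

δ = 19.19°, valid

α = atan 0.45 = 24.23°;  2α = 48.46°
edge 0: e_0 = (+1.04, -2.08);  n_0 = (-0.8944, -0.4472)
edge 3: e_3 = (-1.15, +1.12);  n_3 = (+0.6977, +0.7164)
∠(n_0, n_3) = 160.81°
δ = |180° − 160.81°| = 19.19°
19.19° ≤ 2α = 48.46°  →  valid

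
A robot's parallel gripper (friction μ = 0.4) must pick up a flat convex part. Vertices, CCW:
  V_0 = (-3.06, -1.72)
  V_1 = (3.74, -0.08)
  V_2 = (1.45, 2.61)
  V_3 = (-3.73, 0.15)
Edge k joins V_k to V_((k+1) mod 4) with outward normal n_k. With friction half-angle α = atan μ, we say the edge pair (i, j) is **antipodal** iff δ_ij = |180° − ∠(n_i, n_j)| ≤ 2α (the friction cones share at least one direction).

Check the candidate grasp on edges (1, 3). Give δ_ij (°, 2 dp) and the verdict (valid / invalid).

α = atan 0.4 = 21.80°;  2α = 43.60°
edge 1: e_1 = (-2.29, +2.69);  n_1 = (+0.7615, +0.6482)
edge 3: e_3 = (+0.67, -1.87);  n_3 = (-0.9414, -0.3373)
∠(n_1, n_3) = 159.30°
δ = |180° − 159.30°| = 20.70°
20.70° ≤ 2α = 43.60°  →  valid

δ = 20.70°, valid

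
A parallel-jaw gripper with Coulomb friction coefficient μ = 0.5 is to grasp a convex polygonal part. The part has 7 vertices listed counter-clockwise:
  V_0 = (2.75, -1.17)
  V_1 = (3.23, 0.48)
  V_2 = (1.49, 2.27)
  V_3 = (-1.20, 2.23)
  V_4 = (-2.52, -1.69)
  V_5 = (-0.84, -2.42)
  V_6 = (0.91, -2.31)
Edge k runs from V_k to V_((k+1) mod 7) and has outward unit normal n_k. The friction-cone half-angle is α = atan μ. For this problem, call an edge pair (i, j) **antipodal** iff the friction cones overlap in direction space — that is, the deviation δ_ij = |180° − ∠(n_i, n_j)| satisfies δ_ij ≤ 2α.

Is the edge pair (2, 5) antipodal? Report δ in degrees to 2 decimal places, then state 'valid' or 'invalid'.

δ = 2.74°, valid

α = atan 0.5 = 26.57°;  2α = 53.13°
edge 2: e_2 = (-2.69, -0.04);  n_2 = (-0.0149, +0.9999)
edge 5: e_5 = (+1.75, +0.11);  n_5 = (+0.0627, -0.9980)
∠(n_2, n_5) = 177.26°
δ = |180° − 177.26°| = 2.74°
2.74° ≤ 2α = 53.13°  →  valid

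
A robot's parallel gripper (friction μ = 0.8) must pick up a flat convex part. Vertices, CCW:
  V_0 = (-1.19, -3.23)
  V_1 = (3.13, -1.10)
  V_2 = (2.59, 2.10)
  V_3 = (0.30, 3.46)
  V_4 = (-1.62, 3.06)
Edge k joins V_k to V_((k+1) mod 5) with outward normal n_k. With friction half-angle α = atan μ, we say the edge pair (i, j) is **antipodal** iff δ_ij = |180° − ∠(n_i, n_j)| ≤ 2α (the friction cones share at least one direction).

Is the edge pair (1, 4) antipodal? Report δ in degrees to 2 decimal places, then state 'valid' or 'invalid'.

δ = 5.67°, valid

α = atan 0.8 = 38.66°;  2α = 77.32°
edge 1: e_1 = (-0.54, +3.20);  n_1 = (+0.9861, +0.1664)
edge 4: e_4 = (+0.43, -6.29);  n_4 = (-0.9977, -0.0682)
∠(n_1, n_4) = 174.33°
δ = |180° − 174.33°| = 5.67°
5.67° ≤ 2α = 77.32°  →  valid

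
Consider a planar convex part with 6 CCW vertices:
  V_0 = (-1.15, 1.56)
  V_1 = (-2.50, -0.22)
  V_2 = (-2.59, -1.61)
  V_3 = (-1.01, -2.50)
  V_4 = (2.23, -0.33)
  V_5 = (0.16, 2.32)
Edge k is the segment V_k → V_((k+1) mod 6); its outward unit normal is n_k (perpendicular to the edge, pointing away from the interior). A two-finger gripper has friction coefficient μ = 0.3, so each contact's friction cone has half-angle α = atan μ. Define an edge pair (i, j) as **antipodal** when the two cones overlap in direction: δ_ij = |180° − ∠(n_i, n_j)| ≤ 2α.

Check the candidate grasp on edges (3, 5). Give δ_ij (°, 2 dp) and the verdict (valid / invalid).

δ = 3.69°, valid

α = atan 0.3 = 16.70°;  2α = 33.40°
edge 3: e_3 = (+3.24, +2.17);  n_3 = (+0.5565, -0.8309)
edge 5: e_5 = (-1.31, -0.76);  n_5 = (-0.5018, +0.8650)
∠(n_3, n_5) = 176.31°
δ = |180° − 176.31°| = 3.69°
3.69° ≤ 2α = 33.40°  →  valid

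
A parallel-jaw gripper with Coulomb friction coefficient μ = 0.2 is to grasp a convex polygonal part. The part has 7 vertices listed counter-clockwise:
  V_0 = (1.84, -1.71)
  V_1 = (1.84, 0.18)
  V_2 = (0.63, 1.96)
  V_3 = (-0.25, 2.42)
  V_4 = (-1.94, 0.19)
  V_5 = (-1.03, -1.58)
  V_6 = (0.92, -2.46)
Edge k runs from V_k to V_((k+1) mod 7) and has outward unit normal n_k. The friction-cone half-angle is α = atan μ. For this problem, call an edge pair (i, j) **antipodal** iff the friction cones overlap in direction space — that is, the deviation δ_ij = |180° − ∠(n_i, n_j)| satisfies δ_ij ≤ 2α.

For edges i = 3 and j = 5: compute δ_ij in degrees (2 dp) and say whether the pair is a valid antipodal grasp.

α = atan 0.2 = 11.31°;  2α = 22.62°
edge 3: e_3 = (-1.69, -2.23);  n_3 = (-0.7970, +0.6040)
edge 5: e_5 = (+1.95, -0.88);  n_5 = (-0.4113, -0.9115)
∠(n_3, n_5) = 102.87°
δ = |180° − 102.87°| = 77.13°
77.13° > 2α = 22.62°  →  invalid

δ = 77.13°, invalid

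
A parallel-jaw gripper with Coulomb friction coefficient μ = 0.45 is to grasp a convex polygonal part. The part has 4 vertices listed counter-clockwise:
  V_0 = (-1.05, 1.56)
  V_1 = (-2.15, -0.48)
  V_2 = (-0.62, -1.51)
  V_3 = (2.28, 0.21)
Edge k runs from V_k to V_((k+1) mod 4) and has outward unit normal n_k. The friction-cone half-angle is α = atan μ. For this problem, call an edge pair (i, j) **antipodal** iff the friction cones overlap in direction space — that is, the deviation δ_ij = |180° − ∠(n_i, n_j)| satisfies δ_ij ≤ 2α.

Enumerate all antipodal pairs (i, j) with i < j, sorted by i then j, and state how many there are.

count = 2; pairs: (0,2), (1,3)

α = atan 0.45 = 24.23°;  2α = 48.46°
n_0 = (-0.8802, +0.4746)
n_1 = (-0.5584, -0.8295)
n_2 = (+0.5101, -0.8601)
n_3 = (+0.3757, +0.9267)
  (0,1): δ = 95.61°  ·
  (0,2): δ = 30.99°  ✓
  (0,3): δ = 96.27°  ·
  (1,2): δ = 115.38°  ·
  (1,3): δ = 11.88°  ✓
  (2,3): δ = 52.74°  ·
antipodal pairs: 2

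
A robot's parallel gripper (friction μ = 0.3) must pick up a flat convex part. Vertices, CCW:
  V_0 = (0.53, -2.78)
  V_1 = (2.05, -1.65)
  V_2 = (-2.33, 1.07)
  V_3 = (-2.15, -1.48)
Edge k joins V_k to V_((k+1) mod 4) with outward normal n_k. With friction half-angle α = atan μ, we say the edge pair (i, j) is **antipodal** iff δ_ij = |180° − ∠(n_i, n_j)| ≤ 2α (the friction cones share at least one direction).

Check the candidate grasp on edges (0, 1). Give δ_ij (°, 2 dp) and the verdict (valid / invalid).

δ = 68.47°, invalid

α = atan 0.3 = 16.70°;  2α = 33.40°
edge 0: e_0 = (+1.52, +1.13);  n_0 = (+0.5966, -0.8025)
edge 1: e_1 = (-4.38, +2.72);  n_1 = (+0.5276, +0.8495)
∠(n_0, n_1) = 111.53°
δ = |180° − 111.53°| = 68.47°
68.47° > 2α = 33.40°  →  invalid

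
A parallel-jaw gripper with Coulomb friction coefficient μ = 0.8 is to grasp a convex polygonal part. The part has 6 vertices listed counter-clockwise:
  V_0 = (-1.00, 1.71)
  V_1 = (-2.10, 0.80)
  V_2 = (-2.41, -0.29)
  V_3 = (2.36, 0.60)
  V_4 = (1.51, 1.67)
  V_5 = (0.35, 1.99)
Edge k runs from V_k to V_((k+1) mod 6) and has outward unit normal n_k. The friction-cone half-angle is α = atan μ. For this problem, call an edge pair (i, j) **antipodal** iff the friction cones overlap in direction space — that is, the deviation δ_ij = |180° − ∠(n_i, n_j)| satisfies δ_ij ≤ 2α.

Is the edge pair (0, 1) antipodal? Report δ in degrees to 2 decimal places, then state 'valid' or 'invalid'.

δ = 145.48°, invalid

α = atan 0.8 = 38.66°;  2α = 77.32°
edge 0: e_0 = (-1.10, -0.91);  n_0 = (-0.6374, +0.7705)
edge 1: e_1 = (-0.31, -1.09);  n_1 = (-0.9619, +0.2736)
∠(n_0, n_1) = 34.52°
δ = |180° − 34.52°| = 145.48°
145.48° > 2α = 77.32°  →  invalid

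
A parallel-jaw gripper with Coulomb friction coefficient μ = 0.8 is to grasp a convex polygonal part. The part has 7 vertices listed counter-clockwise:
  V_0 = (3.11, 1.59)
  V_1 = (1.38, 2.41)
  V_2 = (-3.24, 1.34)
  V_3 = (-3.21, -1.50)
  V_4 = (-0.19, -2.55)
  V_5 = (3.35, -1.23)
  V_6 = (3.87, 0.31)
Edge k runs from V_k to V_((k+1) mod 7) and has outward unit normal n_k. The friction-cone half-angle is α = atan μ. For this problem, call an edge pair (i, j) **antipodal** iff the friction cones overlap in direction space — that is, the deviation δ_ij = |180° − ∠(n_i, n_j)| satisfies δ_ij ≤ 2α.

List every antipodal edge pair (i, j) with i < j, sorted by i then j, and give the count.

α = atan 0.8 = 38.66°;  2α = 77.32°
n_0 = (+0.4283, +0.9036)
n_1 = (-0.2256, +0.9742)
n_2 = (-0.9999, -0.0106)
n_3 = (-0.3284, -0.9445)
n_4 = (+0.3494, -0.9370)
n_5 = (+0.9474, -0.3199)
n_6 = (+0.8599, +0.5105)
  (0,1): δ = 141.60°  ·
  (0,2): δ = 64.03°  ✓
  (0,3): δ = 6.19°  ✓
  (0,4): δ = 45.81°  ✓
  (0,5): δ = 96.70°  ·
  (0,6): δ = 146.06°  ·
  (1,2): δ = 102.43°  ·
  (1,3): δ = 32.21°  ✓
  (1,4): δ = 7.41°  ✓
  (1,5): δ = 58.30°  ✓
  (1,6): δ = 107.66°  ·
  (2,3): δ = 109.78°  ·
  (2,4): δ = 70.16°  ✓
  (2,5): δ = 19.26°  ✓
  (2,6): δ = 30.09°  ✓
  (3,4): δ = 140.38°  ·
  (3,5): δ = 89.49°  ·
  (3,6): δ = 40.13°  ✓
  (4,5): δ = 129.11°  ·
  (4,6): δ = 79.75°  ·
  (5,6): δ = 130.64°  ·
antipodal pairs: 10

count = 10; pairs: (0,2), (0,3), (0,4), (1,3), (1,4), (1,5), (2,4), (2,5), (2,6), (3,6)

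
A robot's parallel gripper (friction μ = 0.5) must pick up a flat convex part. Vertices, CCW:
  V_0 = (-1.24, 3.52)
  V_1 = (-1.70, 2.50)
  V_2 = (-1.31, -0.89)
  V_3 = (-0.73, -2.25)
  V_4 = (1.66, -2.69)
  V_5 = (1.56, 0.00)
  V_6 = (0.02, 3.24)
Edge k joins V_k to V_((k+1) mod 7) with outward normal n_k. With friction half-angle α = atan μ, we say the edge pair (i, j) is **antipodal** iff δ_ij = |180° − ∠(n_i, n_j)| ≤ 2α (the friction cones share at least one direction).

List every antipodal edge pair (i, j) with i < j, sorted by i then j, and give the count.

α = atan 0.5 = 26.57°;  2α = 53.13°
n_0 = (-0.9116, +0.4111)
n_1 = (-0.9934, -0.1143)
n_2 = (-0.9198, -0.3923)
n_3 = (-0.1811, -0.9835)
n_4 = (+0.9993, +0.0371)
n_5 = (+0.9032, +0.4293)
n_6 = (+0.2169, +0.9762)
  (0,1): δ = 149.16°  ·
  (0,2): δ = 132.63°  ·
  (0,3): δ = 76.16°  ·
  (0,4): δ = 26.40°  ✓
  (0,5): δ = 49.70°  ✓
  (0,6): δ = 101.75°  ·
  (1,2): δ = 163.47°  ·
  (1,3): δ = 106.99°  ·
  (1,4): δ = 4.43°  ✓
  (1,5): δ = 18.86°  ✓
  (1,6): δ = 70.91°  ·
  (2,3): δ = 123.53°  ·
  (2,4): δ = 20.97°  ✓
  (2,5): δ = 2.33°  ✓
  (2,6): δ = 54.37°  ·
  (3,4): δ = 77.44°  ·
  (3,5): δ = 54.15°  ·
  (3,6): δ = 2.10°  ✓
  (4,5): δ = 156.71°  ·
  (4,6): δ = 104.66°  ·
  (5,6): δ = 127.95°  ·
antipodal pairs: 7

count = 7; pairs: (0,4), (0,5), (1,4), (1,5), (2,4), (2,5), (3,6)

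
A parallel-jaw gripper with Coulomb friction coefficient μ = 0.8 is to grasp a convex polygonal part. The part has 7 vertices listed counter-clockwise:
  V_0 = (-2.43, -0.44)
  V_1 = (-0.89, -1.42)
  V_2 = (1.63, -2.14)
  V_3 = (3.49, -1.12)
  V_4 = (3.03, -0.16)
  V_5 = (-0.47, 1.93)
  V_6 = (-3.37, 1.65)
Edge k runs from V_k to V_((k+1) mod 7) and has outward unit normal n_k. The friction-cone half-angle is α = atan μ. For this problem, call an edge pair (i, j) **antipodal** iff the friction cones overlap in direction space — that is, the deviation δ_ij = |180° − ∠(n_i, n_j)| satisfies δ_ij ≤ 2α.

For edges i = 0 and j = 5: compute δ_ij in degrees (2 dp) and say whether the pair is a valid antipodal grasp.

δ = 37.99°, valid

α = atan 0.8 = 38.66°;  2α = 77.32°
edge 0: e_0 = (+1.54, -0.98);  n_0 = (-0.5369, -0.8437)
edge 5: e_5 = (-2.90, -0.28);  n_5 = (-0.0961, +0.9954)
∠(n_0, n_5) = 142.01°
δ = |180° − 142.01°| = 37.99°
37.99° ≤ 2α = 77.32°  →  valid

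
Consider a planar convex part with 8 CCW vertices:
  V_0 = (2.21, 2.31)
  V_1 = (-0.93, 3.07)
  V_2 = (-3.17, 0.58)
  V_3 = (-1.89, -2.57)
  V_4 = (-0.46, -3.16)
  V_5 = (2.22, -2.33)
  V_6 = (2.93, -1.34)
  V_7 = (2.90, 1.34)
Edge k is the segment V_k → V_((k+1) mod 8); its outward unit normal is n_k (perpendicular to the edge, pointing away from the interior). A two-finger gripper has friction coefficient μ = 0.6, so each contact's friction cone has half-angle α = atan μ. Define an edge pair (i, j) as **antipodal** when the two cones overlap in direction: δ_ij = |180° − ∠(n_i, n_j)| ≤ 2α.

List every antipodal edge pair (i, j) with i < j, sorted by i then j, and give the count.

count = 10; pairs: (0,2), (0,3), (0,4), (1,4), (1,5), (1,6), (2,5), (2,6), (2,7), (3,7)

α = atan 0.6 = 30.96°;  2α = 61.93°
n_0 = (+0.2352, +0.9719)
n_1 = (-0.7434, +0.6688)
n_2 = (-0.9264, -0.3765)
n_3 = (-0.3814, -0.9244)
n_4 = (+0.2958, -0.9552)
n_5 = (+0.8126, -0.5828)
n_6 = (+0.9999, +0.0112)
n_7 = (+0.8149, +0.5796)
  (0,1): δ = 118.37°  ·
  (0,2): δ = 54.28°  ✓
  (0,3): δ = 8.81°  ✓
  (0,4): δ = 30.81°  ✓
  (0,5): δ = 67.96°  ·
  (0,6): δ = 104.25°  ·
  (0,7): δ = 139.03°  ·
  (1,2): δ = 115.91°  ·
  (1,3): δ = 70.45°  ·
  (1,4): δ = 30.82°  ✓
  (1,5): δ = 6.33°  ✓
  (1,6): δ = 42.62°  ✓
  (1,7): δ = 77.40°  ·
  (2,3): δ = 134.53°  ·
  (2,4): δ = 94.91°  ·
  (2,5): δ = 57.76°  ✓
  (2,6): δ = 21.47°  ✓
  (2,7): δ = 13.31°  ✓
  (3,4): δ = 140.37°  ·
  (3,5): δ = 103.23°  ·
  (3,6): δ = 66.94°  ·
  (3,7): δ = 32.15°  ✓
  (4,5): δ = 142.85°  ·
  (4,6): δ = 106.57°  ·
  (4,7): δ = 71.78°  ·
  (5,6): δ = 143.71°  ·
  (5,7): δ = 108.93°  ·
  (6,7): δ = 145.22°  ·
antipodal pairs: 10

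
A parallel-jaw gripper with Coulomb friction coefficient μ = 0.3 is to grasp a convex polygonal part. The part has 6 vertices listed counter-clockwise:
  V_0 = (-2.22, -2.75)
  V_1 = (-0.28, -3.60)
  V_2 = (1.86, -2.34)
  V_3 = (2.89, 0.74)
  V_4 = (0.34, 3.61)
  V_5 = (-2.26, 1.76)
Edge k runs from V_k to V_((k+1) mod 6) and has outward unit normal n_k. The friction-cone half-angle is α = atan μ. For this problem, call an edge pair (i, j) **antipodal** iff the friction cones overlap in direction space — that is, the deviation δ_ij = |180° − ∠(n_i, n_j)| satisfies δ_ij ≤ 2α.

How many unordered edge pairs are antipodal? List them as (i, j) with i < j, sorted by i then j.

count = 3; pairs: (0,3), (1,4), (2,5)

α = atan 0.3 = 16.70°;  2α = 33.40°
n_0 = (-0.4013, -0.9159)
n_1 = (+0.5074, -0.8617)
n_2 = (+0.9484, -0.3172)
n_3 = (+0.7476, +0.6642)
n_4 = (-0.5798, +0.8148)
n_5 = (-1.0000, -0.0089)
  (0,1): δ = 125.85°  ·
  (0,2): δ = 84.83°  ·
  (0,3): δ = 24.72°  ✓
  (0,4): δ = 59.09°  ·
  (0,5): δ = 114.17°  ·
  (1,2): δ = 138.98°  ·
  (1,3): δ = 78.87°  ·
  (1,4): δ = 4.94°  ✓
  (1,5): δ = 60.02°  ·
  (2,3): δ = 119.89°  ·
  (2,4): δ = 36.08°  ·
  (2,5): δ = 19.00°  ✓
  (3,4): δ = 96.19°  ·
  (3,5): δ = 41.11°  ·
  (4,5): δ = 124.93°  ·
antipodal pairs: 3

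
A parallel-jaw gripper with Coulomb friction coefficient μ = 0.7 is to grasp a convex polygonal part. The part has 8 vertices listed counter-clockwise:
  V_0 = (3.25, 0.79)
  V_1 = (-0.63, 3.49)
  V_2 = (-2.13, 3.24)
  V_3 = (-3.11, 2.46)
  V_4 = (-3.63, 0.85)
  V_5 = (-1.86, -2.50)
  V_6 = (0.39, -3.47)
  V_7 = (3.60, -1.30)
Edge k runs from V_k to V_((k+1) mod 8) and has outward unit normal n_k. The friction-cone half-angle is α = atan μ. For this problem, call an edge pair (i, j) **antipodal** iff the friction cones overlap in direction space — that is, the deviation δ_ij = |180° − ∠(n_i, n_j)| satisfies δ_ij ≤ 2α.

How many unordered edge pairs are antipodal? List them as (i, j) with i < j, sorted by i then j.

α = atan 0.7 = 34.99°;  2α = 69.98°
n_0 = (+0.5712, +0.8208)
n_1 = (-0.1644, +0.9864)
n_2 = (-0.6227, +0.7824)
n_3 = (-0.9516, +0.3073)
n_4 = (-0.8842, -0.4672)
n_5 = (-0.3959, -0.9183)
n_6 = (+0.5600, -0.8285)
n_7 = (+0.9863, +0.1652)
  (0,1): δ = 135.70°  ·
  (0,2): δ = 106.65°  ·
  (0,3): δ = 73.07°  ·
  (0,4): δ = 27.32°  ✓
  (0,5): δ = 11.51°  ✓
  (0,6): δ = 68.89°  ✓
  (0,7): δ = 134.34°  ·
  (1,2): δ = 150.95°  ·
  (1,3): δ = 117.36°  ·
  (1,4): δ = 71.61°  ·
  (1,5): δ = 32.78°  ✓
  (1,6): δ = 24.60°  ✓
  (1,7): δ = 90.04°  ·
  (2,3): δ = 146.42°  ·
  (2,4): δ = 100.67°  ·
  (2,5): δ = 61.84°  ✓
  (2,6): δ = 4.46°  ✓
  (2,7): δ = 60.99°  ✓
  (3,4): δ = 134.25°  ·
  (3,5): δ = 95.42°  ·
  (3,6): δ = 38.04°  ✓
  (3,7): δ = 27.41°  ✓
  (4,5): δ = 141.17°  ·
  (4,6): δ = 83.79°  ·
  (4,7): δ = 18.34°  ✓
  (5,6): δ = 122.62°  ·
  (5,7): δ = 57.17°  ✓
  (6,7): δ = 114.55°  ·
antipodal pairs: 12

count = 12; pairs: (0,4), (0,5), (0,6), (1,5), (1,6), (2,5), (2,6), (2,7), (3,6), (3,7), (4,7), (5,7)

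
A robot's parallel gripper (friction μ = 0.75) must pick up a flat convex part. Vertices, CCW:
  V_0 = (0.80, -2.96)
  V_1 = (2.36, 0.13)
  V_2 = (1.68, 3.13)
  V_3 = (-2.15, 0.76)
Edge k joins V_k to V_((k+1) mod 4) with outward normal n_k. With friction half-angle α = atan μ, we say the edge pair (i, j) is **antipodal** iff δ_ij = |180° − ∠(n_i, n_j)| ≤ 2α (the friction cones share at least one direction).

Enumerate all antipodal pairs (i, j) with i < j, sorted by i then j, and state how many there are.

count = 4; pairs: (0,2), (0,3), (1,2), (1,3)

α = atan 0.75 = 36.87°;  2α = 73.74°
n_0 = (+0.8927, -0.4507)
n_1 = (+0.9753, +0.2211)
n_2 = (-0.5262, +0.8504)
n_3 = (-0.7835, -0.6214)
  (0,1): δ = 140.44°  ·
  (0,2): δ = 31.46°  ✓
  (0,3): δ = 65.20°  ✓
  (1,2): δ = 71.02°  ✓
  (1,3): δ = 25.64°  ✓
  (2,3): δ = 83.33°  ·
antipodal pairs: 4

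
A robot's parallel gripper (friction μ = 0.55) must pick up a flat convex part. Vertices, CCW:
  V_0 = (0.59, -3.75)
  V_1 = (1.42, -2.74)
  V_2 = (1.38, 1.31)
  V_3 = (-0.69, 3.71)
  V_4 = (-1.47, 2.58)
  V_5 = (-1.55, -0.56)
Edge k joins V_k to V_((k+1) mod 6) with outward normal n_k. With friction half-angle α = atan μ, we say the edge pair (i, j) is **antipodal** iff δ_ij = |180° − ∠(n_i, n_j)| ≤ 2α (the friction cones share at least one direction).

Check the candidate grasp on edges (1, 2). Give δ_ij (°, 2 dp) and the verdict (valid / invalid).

α = atan 0.55 = 28.81°;  2α = 57.62°
edge 1: e_1 = (-0.04, +4.05);  n_1 = (+1.0000, +0.0099)
edge 2: e_2 = (-2.07, +2.40);  n_2 = (+0.7572, +0.6531)
∠(n_1, n_2) = 40.21°
δ = |180° − 40.21°| = 139.79°
139.79° > 2α = 57.62°  →  invalid

δ = 139.79°, invalid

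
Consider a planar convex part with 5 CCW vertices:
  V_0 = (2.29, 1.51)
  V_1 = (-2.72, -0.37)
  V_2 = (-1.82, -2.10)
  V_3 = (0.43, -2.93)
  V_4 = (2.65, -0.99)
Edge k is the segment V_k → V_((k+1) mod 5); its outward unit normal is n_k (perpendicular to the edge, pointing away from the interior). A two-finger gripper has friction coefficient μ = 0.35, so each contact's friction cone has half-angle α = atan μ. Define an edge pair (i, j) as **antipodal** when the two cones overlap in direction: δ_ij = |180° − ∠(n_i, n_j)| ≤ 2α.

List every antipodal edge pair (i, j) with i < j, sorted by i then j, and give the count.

α = atan 0.35 = 19.29°;  2α = 38.58°
n_0 = (-0.3513, +0.9363)
n_1 = (-0.8871, -0.4615)
n_2 = (-0.3461, -0.9382)
n_3 = (+0.6580, -0.7530)
n_4 = (+0.9898, +0.1425)
  (0,1): δ = 83.08°  ·
  (0,2): δ = 40.82°  ·
  (0,3): δ = 20.58°  ✓
  (0,4): δ = 77.63°  ·
  (1,2): δ = 137.73°  ·
  (1,3): δ = 76.34°  ·
  (1,4): δ = 19.29°  ✓
  (2,3): δ = 118.60°  ·
  (2,4): δ = 61.56°  ·
  (3,4): δ = 122.96°  ·
antipodal pairs: 2

count = 2; pairs: (0,3), (1,4)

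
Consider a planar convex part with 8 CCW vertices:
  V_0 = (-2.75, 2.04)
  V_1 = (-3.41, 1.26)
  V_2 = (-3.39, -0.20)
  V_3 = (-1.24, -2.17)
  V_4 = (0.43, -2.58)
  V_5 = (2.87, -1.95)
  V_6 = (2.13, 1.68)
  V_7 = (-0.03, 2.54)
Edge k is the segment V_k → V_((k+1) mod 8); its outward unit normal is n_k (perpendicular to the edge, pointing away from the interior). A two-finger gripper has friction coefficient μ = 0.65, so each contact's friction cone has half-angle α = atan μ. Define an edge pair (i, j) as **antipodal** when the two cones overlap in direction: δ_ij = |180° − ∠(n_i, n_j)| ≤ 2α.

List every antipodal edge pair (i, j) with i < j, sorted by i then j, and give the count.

count = 12; pairs: (0,3), (0,4), (0,5), (1,5), (2,5), (2,6), (2,7), (3,5), (3,6), (3,7), (4,6), (4,7)

α = atan 0.65 = 33.02°;  2α = 66.05°
n_0 = (-0.7634, +0.6459)
n_1 = (-0.9999, -0.0137)
n_2 = (-0.6756, -0.7373)
n_3 = (-0.2384, -0.9712)
n_4 = (+0.2500, -0.9682)
n_5 = (+0.9798, +0.1997)
n_6 = (+0.3699, +0.9291)
n_7 = (-0.1808, +0.9835)
  (0,1): δ = 138.98°  ·
  (0,2): δ = 92.26°  ·
  (0,3): δ = 63.56°  ✓
  (0,4): δ = 35.29°  ✓
  (0,5): δ = 51.76°  ✓
  (0,6): δ = 108.53°  ·
  (0,7): δ = 140.65°  ·
  (1,2): δ = 133.28°  ·
  (1,3): δ = 104.58°  ·
  (1,4): δ = 76.31°  ·
  (1,5): δ = 10.74°  ✓
  (1,6): δ = 67.51°  ·
  (1,7): δ = 99.63°  ·
  (2,3): δ = 151.30°  ·
  (2,4): δ = 123.02°  ·
  (2,5): δ = 35.98°  ✓
  (2,6): δ = 20.79°  ✓
  (2,7): δ = 52.91°  ✓
  (3,4): δ = 151.73°  ·
  (3,5): δ = 64.68°  ✓
  (3,6): δ = 7.92°  ✓
  (3,7): δ = 24.21°  ✓
  (4,5): δ = 92.96°  ·
  (4,6): δ = 36.19°  ✓
  (4,7): δ = 4.06°  ✓
  (5,6): δ = 123.23°  ·
  (5,7): δ = 91.11°  ·
  (6,7): δ = 147.87°  ·
antipodal pairs: 12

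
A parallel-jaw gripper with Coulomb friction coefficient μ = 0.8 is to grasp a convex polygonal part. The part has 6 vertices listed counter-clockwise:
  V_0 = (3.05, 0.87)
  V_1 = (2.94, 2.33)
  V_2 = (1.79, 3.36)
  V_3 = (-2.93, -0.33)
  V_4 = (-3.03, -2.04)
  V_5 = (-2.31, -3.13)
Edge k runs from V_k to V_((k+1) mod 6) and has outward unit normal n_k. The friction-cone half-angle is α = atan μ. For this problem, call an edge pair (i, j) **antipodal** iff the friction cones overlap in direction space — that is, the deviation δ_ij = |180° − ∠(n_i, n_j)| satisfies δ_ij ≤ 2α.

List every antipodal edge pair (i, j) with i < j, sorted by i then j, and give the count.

α = atan 0.8 = 38.66°;  2α = 77.32°
n_0 = (+0.9972, +0.0751)
n_1 = (+0.6672, +0.7449)
n_2 = (-0.6159, +0.7878)
n_3 = (-0.9983, +0.0584)
n_4 = (-0.8344, -0.5512)
n_5 = (+0.5981, -0.8014)
  (0,1): δ = 136.16°  ·
  (0,2): δ = 56.29°  ✓
  (0,3): δ = 7.66°  ✓
  (0,4): δ = 29.14°  ✓
  (0,5): δ = 122.42°  ·
  (1,2): δ = 100.13°  ·
  (1,3): δ = 51.50°  ✓
  (1,4): δ = 14.70°  ✓
  (1,5): δ = 78.58°  ·
  (2,3): δ = 131.36°  ·
  (2,4): δ = 94.57°  ·
  (2,5): δ = 1.28°  ✓
  (3,4): δ = 143.21°  ·
  (3,5): δ = 49.92°  ✓
  (4,5): δ = 86.71°  ·
antipodal pairs: 7

count = 7; pairs: (0,2), (0,3), (0,4), (1,3), (1,4), (2,5), (3,5)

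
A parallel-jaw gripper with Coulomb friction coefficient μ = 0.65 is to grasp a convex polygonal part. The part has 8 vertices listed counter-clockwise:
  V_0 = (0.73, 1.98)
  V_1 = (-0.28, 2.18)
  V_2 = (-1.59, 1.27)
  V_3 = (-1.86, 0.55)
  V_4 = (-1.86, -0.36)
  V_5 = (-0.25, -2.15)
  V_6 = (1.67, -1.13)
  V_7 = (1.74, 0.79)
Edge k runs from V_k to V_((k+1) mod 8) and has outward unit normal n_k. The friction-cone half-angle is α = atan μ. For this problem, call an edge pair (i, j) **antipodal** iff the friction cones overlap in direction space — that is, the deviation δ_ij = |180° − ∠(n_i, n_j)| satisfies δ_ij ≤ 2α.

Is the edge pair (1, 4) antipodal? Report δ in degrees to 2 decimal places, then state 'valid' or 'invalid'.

α = atan 0.65 = 33.02°;  2α = 66.05°
edge 1: e_1 = (-1.31, -0.91);  n_1 = (-0.5705, +0.8213)
edge 4: e_4 = (+1.61, -1.79);  n_4 = (-0.7435, -0.6687)
∠(n_1, n_4) = 97.18°
δ = |180° − 97.18°| = 82.82°
82.82° > 2α = 66.05°  →  invalid

δ = 82.82°, invalid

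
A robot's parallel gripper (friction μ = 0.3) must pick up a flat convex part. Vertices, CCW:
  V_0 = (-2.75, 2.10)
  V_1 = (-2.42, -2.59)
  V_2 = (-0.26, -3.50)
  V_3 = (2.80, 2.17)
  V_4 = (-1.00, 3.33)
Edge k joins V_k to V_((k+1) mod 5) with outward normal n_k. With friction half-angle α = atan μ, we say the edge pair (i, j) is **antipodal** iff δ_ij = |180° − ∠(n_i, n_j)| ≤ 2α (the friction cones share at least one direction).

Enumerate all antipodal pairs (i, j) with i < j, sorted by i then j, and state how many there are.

α = atan 0.3 = 16.70°;  2α = 33.40°
n_0 = (-0.9975, -0.0702)
n_1 = (-0.3882, -0.9216)
n_2 = (+0.8800, -0.4749)
n_3 = (+0.2920, +0.9564)
n_4 = (-0.5750, +0.8181)
  (0,1): δ = 116.87°  ·
  (0,2): δ = 32.38°  ✓
  (0,3): δ = 69.00°  ·
  (0,4): δ = 121.08°  ·
  (1,2): δ = 95.51°  ·
  (1,3): δ = 5.87°  ✓
  (1,4): δ = 57.95°  ·
  (2,3): δ = 78.62°  ·
  (2,4): δ = 26.54°  ✓
  (3,4): δ = 127.92°  ·
antipodal pairs: 3

count = 3; pairs: (0,2), (1,3), (2,4)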